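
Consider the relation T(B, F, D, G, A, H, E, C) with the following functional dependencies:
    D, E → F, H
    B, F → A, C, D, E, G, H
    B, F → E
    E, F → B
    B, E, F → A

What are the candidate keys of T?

{B, F}⁺ = {A, B, C, D, E, F, G, H}, which is every attribute, so {B, F} is a candidate key.
{D, E}⁺ = {A, B, C, D, E, F, G, H}, which is every attribute, so {D, E} is a candidate key.
{E, F}⁺ = {A, B, C, D, E, F, G, H}, which is every attribute, so {E, F} is a candidate key.
No proper subset of any of these is a key, and no other minimal superkey exists.

{B, F}, {D, E}, {E, F}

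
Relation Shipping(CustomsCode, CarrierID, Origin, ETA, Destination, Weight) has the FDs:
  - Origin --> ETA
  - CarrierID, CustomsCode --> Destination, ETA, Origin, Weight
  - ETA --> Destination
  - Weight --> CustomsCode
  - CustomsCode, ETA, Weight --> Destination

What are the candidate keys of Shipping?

Attributes never on any right-hand side: {CarrierID} — every candidate key must contain it.
Closure of {CarrierID, CustomsCode} is {CarrierID, CustomsCode, Destination, ETA, Origin, Weight}, the whole schema; {CarrierID, CustomsCode} is a candidate key.
Closure of {CarrierID, Weight} is {CarrierID, CustomsCode, Destination, ETA, Origin, Weight}, the whole schema; {CarrierID, Weight} is a candidate key.
Any other superkey properly contains one of these, so there are no further candidate keys.

{CarrierID, CustomsCode}, {CarrierID, Weight}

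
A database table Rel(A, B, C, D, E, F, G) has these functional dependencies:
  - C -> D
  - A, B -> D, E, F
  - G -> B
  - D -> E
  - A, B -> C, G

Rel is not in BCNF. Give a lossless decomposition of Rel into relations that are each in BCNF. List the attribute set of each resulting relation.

Candidate keys of the original relation: {A, B}, {A, G}.
In {A, B, C, D, E, F, G}, {C} is not a superkey ({C}⁺ restricted to this set is {C, D, E}), so split on C -> D, E into {C, D, E} and {A, B, C, F, G}.
In {C, D, E}, {D} is not a superkey ({D}⁺ restricted to this set is {D, E}), so split on D -> E into {D, E} and {C, D}.
{D, E}: every determinant is a superkey — BCNF.
{C, D}: every determinant is a superkey — BCNF.
In {A, B, C, F, G}, {G} is not a superkey ({G}⁺ restricted to this set is {B, G}), so split on G -> B into {B, G} and {A, C, F, G}.
{B, G}: every determinant is a superkey — BCNF.
{A, C, F, G}: every determinant is a superkey — BCNF.

{A, C, F, G}; {B, G}; {C, D}; {D, E}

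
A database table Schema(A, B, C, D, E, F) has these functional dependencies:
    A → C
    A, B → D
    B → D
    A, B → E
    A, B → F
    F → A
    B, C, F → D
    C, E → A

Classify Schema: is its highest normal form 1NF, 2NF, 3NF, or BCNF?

Candidate keys: {A, B}, {B, C, E}, {B, F}. Prime attributes: {A, B, C, E, F}.
A → C breaks BCNF: {A}⁺ = {A, C}, so {A} is not a superkey.
B → D determines the non-prime attribute {D} from a non-superkey — 3NF is violated.
Since {B} ⊂ {A, B} and {B}⁺ ⊇ {D} with {D} non-prime, there is a partial dependency; 2NF fails.

1NF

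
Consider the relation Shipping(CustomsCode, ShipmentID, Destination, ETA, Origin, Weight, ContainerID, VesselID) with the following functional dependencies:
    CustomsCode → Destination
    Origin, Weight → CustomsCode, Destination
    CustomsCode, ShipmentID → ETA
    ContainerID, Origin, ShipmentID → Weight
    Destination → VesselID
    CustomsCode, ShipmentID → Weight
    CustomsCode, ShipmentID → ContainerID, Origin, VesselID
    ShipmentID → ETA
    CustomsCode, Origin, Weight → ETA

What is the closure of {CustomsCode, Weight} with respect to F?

Start with {CustomsCode, Weight}.
CustomsCode → Destination applies; add {Destination} → now {CustomsCode, Destination, Weight}.
Destination → VesselID applies; add {VesselID} → now {CustomsCode, Destination, VesselID, Weight}.
No further FD applies.

{CustomsCode, Destination, VesselID, Weight}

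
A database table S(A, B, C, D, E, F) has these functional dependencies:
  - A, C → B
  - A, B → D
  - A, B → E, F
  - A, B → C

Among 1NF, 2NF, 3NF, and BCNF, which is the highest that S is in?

Candidate keys: {A, B}, {A, C}. Prime attributes: {A, B, C}.
The left-hand side of every FD is a superkey, so BCNF is satisfied.

BCNF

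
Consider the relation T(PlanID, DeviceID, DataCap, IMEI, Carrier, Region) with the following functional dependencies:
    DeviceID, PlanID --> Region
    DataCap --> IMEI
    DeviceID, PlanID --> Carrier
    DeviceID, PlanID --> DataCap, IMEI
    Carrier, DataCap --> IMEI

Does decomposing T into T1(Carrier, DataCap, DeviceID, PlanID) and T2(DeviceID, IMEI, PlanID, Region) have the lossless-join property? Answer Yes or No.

The shared attributes are {DeviceID, PlanID} and {DeviceID, PlanID}⁺ = {Carrier, DataCap, DeviceID, IMEI, PlanID, Region}.
T1 is contained in that closure, so T1 ∩ T2 --> T1 holds and the join is lossless.

Yes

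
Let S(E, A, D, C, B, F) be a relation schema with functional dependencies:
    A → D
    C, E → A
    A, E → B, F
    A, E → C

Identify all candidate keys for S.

{E} never appears on the right of any FD, so every key must include it.
{A, E} is a candidate key since {A, E}⁺ = {A, B, C, D, E, F} covers every attribute.
{C, E} is a candidate key since {C, E}⁺ = {A, B, C, D, E, F} covers every attribute.
These are minimal and exhaustive — every other superkey contains one of them.

{A, E}, {C, E}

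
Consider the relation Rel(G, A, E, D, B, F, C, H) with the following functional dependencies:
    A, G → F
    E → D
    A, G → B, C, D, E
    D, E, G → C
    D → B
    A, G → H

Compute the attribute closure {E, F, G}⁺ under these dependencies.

{B, C, D, E, F, G}

Start with {E, F, G}.
E → D applies; add {D} → now {D, E, F, G}.
D, E, G → C applies; add {C} → now {C, D, E, F, G}.
D → B applies; add {B} → now {B, C, D, E, F, G}.
No further FD applies.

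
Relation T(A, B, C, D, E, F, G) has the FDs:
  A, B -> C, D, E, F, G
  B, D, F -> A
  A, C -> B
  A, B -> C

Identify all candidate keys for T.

{A, B} is a candidate key since {A, B}⁺ = {A, B, C, D, E, F, G} covers every attribute.
{A, C} is a candidate key since {A, C}⁺ = {A, B, C, D, E, F, G} covers every attribute.
{B, D, F} is a candidate key since {B, D, F}⁺ = {A, B, C, D, E, F, G} covers every attribute.
No proper subset of any of these is a key, and no other minimal superkey exists.

{A, B}, {A, C}, {B, D, F}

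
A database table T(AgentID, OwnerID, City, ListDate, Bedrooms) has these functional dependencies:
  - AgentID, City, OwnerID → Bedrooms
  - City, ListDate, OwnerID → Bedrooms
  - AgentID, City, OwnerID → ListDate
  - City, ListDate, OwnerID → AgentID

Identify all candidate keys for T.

{AgentID, City, OwnerID}, {City, ListDate, OwnerID}

{City, OwnerID} never appear on the right of any FD, so every key must include all of them.
Closure of {AgentID, City, OwnerID} is {AgentID, Bedrooms, City, ListDate, OwnerID}, the whole schema; {AgentID, City, OwnerID} is a candidate key.
Closure of {City, ListDate, OwnerID} is {AgentID, Bedrooms, City, ListDate, OwnerID}, the whole schema; {City, ListDate, OwnerID} is a candidate key.
These are minimal and exhaustive — every other superkey contains one of them.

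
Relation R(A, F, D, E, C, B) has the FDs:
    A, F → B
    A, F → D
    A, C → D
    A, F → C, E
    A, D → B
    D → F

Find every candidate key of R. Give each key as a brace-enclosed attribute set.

{A, C}, {A, D}, {A, F}

Attributes never on any right-hand side: {A} — every candidate key must contain it.
{A, C}⁺ = {A, B, C, D, E, F}, which is every attribute, so {A, C} is a candidate key.
{A, D}⁺ = {A, B, C, D, E, F}, which is every attribute, so {A, D} is a candidate key.
{A, F}⁺ = {A, B, C, D, E, F}, which is every attribute, so {A, F} is a candidate key.
Any other superkey properly contains one of these, so there are no further candidate keys.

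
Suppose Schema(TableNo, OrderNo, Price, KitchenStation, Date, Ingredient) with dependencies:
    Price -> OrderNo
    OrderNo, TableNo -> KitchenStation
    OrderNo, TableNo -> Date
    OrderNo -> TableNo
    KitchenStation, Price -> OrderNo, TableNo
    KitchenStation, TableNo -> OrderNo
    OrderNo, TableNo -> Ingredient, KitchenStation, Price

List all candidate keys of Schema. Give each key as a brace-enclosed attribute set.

{OrderNo}⁺ = {Date, Ingredient, KitchenStation, OrderNo, Price, TableNo} — all of the relation — so {OrderNo} is a candidate key.
{Price}⁺ = {Date, Ingredient, KitchenStation, OrderNo, Price, TableNo} — all of the relation — so {Price} is a candidate key.
{KitchenStation, TableNo}⁺ = {Date, Ingredient, KitchenStation, OrderNo, Price, TableNo} — all of the relation — so {KitchenStation, TableNo} is a candidate key.
No proper subset of any of these is a key, and no other minimal superkey exists.

{KitchenStation, TableNo}, {OrderNo}, {Price}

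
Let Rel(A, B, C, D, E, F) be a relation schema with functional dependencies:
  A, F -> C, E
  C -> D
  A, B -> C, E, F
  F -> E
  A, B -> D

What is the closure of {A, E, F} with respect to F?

Start with {A, E, F}.
A, F -> C, E applies; add {C} → now {A, C, E, F}.
C -> D applies; add {D} → now {A, C, D, E, F}.
No further FD applies.

{A, C, D, E, F}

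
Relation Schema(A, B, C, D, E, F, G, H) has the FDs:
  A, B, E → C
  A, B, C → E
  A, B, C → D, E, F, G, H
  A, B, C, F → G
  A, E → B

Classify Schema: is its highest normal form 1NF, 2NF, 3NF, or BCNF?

BCNF

Candidate keys: {A, B, C}, {A, E}. Prime attributes: {A, B, C, E}.
Each dependency's left side is a superkey — BCNF holds.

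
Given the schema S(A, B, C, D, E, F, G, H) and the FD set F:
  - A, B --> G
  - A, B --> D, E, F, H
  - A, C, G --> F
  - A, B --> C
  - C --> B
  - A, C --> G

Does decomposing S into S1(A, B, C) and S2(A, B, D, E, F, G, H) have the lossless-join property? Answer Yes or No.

Yes

The shared attributes are {A, B} and {A, B}⁺ = {A, B, C, D, E, F, G, H}.
S1 is contained in that closure, so S1 ∩ S2 --> S1 holds and the join is lossless.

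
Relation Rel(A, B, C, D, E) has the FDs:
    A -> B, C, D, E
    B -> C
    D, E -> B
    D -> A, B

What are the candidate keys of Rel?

{A}⁺ = {A, B, C, D, E}, which is every attribute, so {A} is a candidate key.
{D}⁺ = {A, B, C, D, E}, which is every attribute, so {D} is a candidate key.
These are minimal and exhaustive — every other superkey contains one of them.

{A}, {D}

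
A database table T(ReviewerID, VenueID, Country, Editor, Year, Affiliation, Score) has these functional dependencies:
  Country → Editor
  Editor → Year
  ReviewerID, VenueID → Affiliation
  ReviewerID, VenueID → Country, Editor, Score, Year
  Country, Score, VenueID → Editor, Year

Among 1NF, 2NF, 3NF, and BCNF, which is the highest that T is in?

2NF

Candidate key: {ReviewerID, VenueID}. Prime attributes: {ReviewerID, VenueID}.
Country → Editor: {Country}⁺ = {Country, Editor, Year}, which is not all of the attributes, so the left side is not a superkey — BCNF is violated.
Because {Editor} is non-prime and the left side of Country → Editor is not a superkey, the relation is not in 3NF.
Checking every proper subset of each key, none determines a non-prime attribute — 2NF is satisfied.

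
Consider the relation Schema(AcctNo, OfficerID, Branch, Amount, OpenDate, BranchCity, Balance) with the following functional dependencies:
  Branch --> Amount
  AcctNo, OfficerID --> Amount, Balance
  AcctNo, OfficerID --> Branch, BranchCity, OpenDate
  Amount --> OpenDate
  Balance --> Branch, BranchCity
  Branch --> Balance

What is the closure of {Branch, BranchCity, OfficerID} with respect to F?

{Amount, Balance, Branch, BranchCity, OfficerID, OpenDate}

Start with {Branch, BranchCity, OfficerID}.
Branch --> Amount applies; add {Amount} → now {Amount, Branch, BranchCity, OfficerID}.
Amount --> OpenDate applies; add {OpenDate} → now {Amount, Branch, BranchCity, OfficerID, OpenDate}.
Branch --> Balance applies; add {Balance} → now {Amount, Balance, Branch, BranchCity, OfficerID, OpenDate}.
No further FD applies.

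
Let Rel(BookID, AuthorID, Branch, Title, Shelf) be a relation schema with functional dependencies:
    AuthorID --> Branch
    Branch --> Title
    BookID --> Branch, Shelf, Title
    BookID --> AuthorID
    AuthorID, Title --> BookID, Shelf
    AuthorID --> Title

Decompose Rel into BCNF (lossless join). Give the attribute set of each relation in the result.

Candidate keys of the original relation: {AuthorID}, {BookID}.
{AuthorID, BookID, Branch, Shelf, Title}: {Branch} determines {Branch, Title} here but is not a superkey — split on Branch --> Title, giving {Branch, Title} and {AuthorID, BookID, Branch, Shelf}.
{Branch, Title} is in BCNF.
{AuthorID, BookID, Branch, Shelf} is in BCNF.

{AuthorID, BookID, Branch, Shelf}; {Branch, Title}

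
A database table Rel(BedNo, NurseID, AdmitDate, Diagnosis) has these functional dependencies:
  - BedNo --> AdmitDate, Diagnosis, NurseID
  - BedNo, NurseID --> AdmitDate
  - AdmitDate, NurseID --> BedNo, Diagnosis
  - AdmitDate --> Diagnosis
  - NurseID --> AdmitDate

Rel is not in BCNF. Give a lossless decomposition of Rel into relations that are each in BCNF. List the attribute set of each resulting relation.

{AdmitDate, BedNo, NurseID}; {AdmitDate, Diagnosis}

Candidate keys of the original relation: {BedNo}, {NurseID}.
{AdmitDate, BedNo, Diagnosis, NurseID}: {AdmitDate} determines {AdmitDate, Diagnosis} here but is not a superkey — split on AdmitDate --> Diagnosis, giving {AdmitDate, Diagnosis} and {AdmitDate, BedNo, NurseID}.
{AdmitDate, Diagnosis} has no BCNF violation.
{AdmitDate, BedNo, NurseID} has no BCNF violation.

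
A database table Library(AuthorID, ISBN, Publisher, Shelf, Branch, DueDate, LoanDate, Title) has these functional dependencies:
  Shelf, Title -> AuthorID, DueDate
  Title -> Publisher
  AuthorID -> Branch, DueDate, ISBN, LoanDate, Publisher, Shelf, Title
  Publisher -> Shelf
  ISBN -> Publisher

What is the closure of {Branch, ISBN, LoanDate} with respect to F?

{Branch, ISBN, LoanDate, Publisher, Shelf}

Start with {Branch, ISBN, LoanDate}.
ISBN -> Publisher applies; add {Publisher} → now {Branch, ISBN, LoanDate, Publisher}.
Publisher -> Shelf applies; add {Shelf} → now {Branch, ISBN, LoanDate, Publisher, Shelf}.
No further FD applies.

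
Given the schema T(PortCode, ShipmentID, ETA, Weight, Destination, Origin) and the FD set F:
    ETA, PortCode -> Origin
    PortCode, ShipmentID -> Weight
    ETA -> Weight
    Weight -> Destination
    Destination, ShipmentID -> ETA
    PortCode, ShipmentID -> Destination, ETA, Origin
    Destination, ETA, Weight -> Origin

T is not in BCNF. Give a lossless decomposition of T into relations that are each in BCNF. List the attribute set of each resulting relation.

{Destination, Weight}; {ETA, Origin, Weight}; {ETA, PortCode, ShipmentID}

Candidate key of the original relation: {PortCode, ShipmentID}.
In {Destination, ETA, Origin, PortCode, ShipmentID, Weight}, {ETA, PortCode} is not a superkey ({ETA, PortCode}⁺ restricted to this set is {Destination, ETA, Origin, PortCode, Weight}), so split on ETA, PortCode -> Destination, Origin, Weight into {Destination, ETA, Origin, PortCode, Weight} and {ETA, PortCode, ShipmentID}.
In {Destination, ETA, Origin, PortCode, Weight}, {ETA} is not a superkey ({ETA}⁺ restricted to this set is {Destination, ETA, Origin, Weight}), so split on ETA -> Destination, Origin, Weight into {Destination, ETA, Origin, Weight} and {ETA, PortCode}.
In {Destination, ETA, Origin, Weight}, {Weight} is not a superkey ({Weight}⁺ restricted to this set is {Destination, Weight}), so split on Weight -> Destination into {Destination, Weight} and {ETA, Origin, Weight}.
{Destination, Weight}: every determinant is a superkey — BCNF.
{ETA, Origin, Weight}: every determinant is a superkey — BCNF.
{ETA, PortCode}: every determinant is a superkey — BCNF.
{ETA, PortCode, ShipmentID}: every determinant is a superkey — BCNF.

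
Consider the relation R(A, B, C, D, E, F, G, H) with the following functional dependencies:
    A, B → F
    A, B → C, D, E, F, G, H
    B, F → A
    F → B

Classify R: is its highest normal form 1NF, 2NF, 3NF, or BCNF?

BCNF

Candidate keys: {A, B}, {F}. Prime attributes: {A, B, F}.
Every FD has a superkey on the left, so the relation is in BCNF.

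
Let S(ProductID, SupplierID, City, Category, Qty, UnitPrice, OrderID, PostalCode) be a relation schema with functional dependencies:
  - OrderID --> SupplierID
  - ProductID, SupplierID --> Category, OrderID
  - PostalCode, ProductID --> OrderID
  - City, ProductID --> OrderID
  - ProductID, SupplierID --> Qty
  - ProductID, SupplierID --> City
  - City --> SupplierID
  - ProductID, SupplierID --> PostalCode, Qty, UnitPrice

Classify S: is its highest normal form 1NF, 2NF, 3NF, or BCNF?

3NF

Candidate keys: {City, ProductID}, {OrderID, ProductID}, {PostalCode, ProductID}, {ProductID, SupplierID}. Prime attributes: {City, OrderID, PostalCode, ProductID, SupplierID}.
OrderID --> SupplierID breaks BCNF: {OrderID}⁺ = {OrderID, SupplierID}, so {OrderID} is not a superkey.
Since {SupplierID} ⊆ prime attributes and every other non-superkey FD also has a prime right side, the schema is in 3NF.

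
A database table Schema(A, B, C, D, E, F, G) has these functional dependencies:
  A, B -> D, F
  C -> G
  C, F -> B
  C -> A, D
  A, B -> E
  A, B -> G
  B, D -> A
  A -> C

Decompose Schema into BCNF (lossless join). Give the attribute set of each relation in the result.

{A, C, D, G}; {B, C, E, F}

Candidate keys of the original relation: {A, B}, {A, F}, {B, C}, {B, D}, {C, F}.
Within {A, B, C, D, E, F, G}: {C}⁺ ∩ {A, B, C, D, E, F, G} = {A, C, D, G}, not the whole set, so C -> A, D, G violates BCNF; decompose into {A, C, D, G} and {B, C, E, F}.
{A, C, D, G}: every determinant is a superkey — BCNF.
{B, C, E, F}: every determinant is a superkey — BCNF.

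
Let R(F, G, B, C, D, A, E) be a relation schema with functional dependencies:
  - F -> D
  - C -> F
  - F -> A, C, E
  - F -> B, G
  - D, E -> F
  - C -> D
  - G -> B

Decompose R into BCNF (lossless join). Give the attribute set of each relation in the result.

{A, C, D, E, F, G}; {B, G}

Candidate keys of the original relation: {C}, {D, E}, {F}.
In {A, B, C, D, E, F, G}, {G} is not a superkey ({G}⁺ restricted to this set is {B, G}), so split on G -> B into {B, G} and {A, C, D, E, F, G}.
{B, G} is in BCNF.
{A, C, D, E, F, G} is in BCNF.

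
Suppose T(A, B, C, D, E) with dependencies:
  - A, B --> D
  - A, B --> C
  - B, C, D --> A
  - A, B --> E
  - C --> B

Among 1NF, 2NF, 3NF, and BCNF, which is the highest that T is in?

Candidate keys: {A, B}, {A, C}, {C, D}. Prime attributes: {A, B, C, D}.
For C --> B we have {C}⁺ = {B, C}; {C} is not a superkey, so BCNF fails.
Since {B} ⊆ prime attributes and every other non-superkey FD also has a prime right side, the schema is in 3NF.

3NF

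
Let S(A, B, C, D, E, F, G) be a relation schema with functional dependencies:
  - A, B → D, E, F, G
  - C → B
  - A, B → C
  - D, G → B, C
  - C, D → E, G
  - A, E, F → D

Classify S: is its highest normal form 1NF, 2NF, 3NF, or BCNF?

Candidate keys: {A, B}, {A, C}, {A, D, G}, {A, E, F, G}. Prime attributes: {A, B, C, D, E, F, G}.
C → B: {C}⁺ = {B, C}, which is not all of the attributes, so the left side is not a superkey — BCNF is violated.
Since {B} ⊆ prime attributes and every other non-superkey FD also has a prime right side, the schema is in 3NF.

3NF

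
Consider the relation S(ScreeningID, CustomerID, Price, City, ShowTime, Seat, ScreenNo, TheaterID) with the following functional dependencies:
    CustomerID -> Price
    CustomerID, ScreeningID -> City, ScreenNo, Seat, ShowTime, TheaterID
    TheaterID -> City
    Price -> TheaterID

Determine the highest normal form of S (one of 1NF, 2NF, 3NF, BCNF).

1NF

Candidate key: {CustomerID, ScreeningID}. Prime attributes: {CustomerID, ScreeningID}.
CustomerID -> Price breaks BCNF: {CustomerID}⁺ = {City, CustomerID, Price, TheaterID}, so {CustomerID} is not a superkey.
CustomerID -> Price determines the non-prime attribute {Price} from a non-superkey — 3NF is violated.
Since {CustomerID} ⊂ {CustomerID, ScreeningID} and {CustomerID}⁺ ⊇ {City, Price, TheaterID} with {City, Price, TheaterID} non-prime, there is a partial dependency; 2NF fails.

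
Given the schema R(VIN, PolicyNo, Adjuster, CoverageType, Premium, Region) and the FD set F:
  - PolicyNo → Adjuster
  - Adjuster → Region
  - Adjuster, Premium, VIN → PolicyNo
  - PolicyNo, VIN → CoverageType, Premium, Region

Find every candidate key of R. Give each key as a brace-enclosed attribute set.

{Adjuster, Premium, VIN}, {PolicyNo, VIN}

{VIN} never appears on the right of any FD, so every key must include it.
Closure of {PolicyNo, VIN} is {Adjuster, CoverageType, PolicyNo, Premium, Region, VIN}, the whole schema; {PolicyNo, VIN} is a candidate key.
Closure of {Adjuster, Premium, VIN} is {Adjuster, CoverageType, PolicyNo, Premium, Region, VIN}, the whole schema; {Adjuster, Premium, VIN} is a candidate key.
No proper subset of any of these is a key, and no other minimal superkey exists.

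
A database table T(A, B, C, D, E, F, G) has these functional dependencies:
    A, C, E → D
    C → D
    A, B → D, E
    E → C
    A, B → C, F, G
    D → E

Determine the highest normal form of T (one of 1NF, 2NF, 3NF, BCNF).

2NF

Candidate key: {A, B}. Prime attributes: {A, B}.
A, C, E → D: {A, C, E}⁺ = {A, C, D, E}, which is not all of the attributes, so the left side is not a superkey — BCNF is violated.
A, C, E → D determines the non-prime attribute {D} from a non-superkey — 3NF is violated.
Checking every proper subset of each key, none determines a non-prime attribute — 2NF is satisfied.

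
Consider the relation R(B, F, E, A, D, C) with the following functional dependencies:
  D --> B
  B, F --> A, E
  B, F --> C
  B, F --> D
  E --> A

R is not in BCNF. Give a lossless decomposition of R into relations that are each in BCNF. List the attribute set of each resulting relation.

{A, E}; {B, D}; {C, D, E, F}

Candidate keys of the original relation: {B, F}, {D, F}.
Within {A, B, C, D, E, F}: {D}⁺ ∩ {A, B, C, D, E, F} = {B, D}, not the whole set, so D --> B violates BCNF; decompose into {B, D} and {A, C, D, E, F}.
{B, D}: every determinant is a superkey — BCNF.
Within {A, C, D, E, F}: {E}⁺ ∩ {A, C, D, E, F} = {A, E}, not the whole set, so E --> A violates BCNF; decompose into {A, E} and {C, D, E, F}.
{A, E}: every determinant is a superkey — BCNF.
{C, D, E, F}: every determinant is a superkey — BCNF.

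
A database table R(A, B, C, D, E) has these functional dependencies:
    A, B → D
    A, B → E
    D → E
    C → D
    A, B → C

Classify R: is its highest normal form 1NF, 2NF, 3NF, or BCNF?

2NF

Candidate key: {A, B}. Prime attributes: {A, B}.
For D → E we have {D}⁺ = {D, E}; {D} is not a superkey, so BCNF fails.
D → E determines the non-prime attribute {E} from a non-superkey — 3NF is violated.
No proper subset of a key has a non-prime attribute in its closure, so there is no partial dependency; 2NF holds.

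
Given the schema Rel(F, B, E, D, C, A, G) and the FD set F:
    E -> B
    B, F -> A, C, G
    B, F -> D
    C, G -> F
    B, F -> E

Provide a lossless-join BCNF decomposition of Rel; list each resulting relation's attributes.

Candidate keys of the original relation: {B, C, G}, {B, F}, {C, E, G}, {E, F}.
Within {A, B, C, D, E, F, G}: {E}⁺ ∩ {A, B, C, D, E, F, G} = {B, E}, not the whole set, so E -> B violates BCNF; decompose into {B, E} and {A, C, D, E, F, G}.
{B, E}: every determinant is a superkey — BCNF.
Within {A, C, D, E, F, G}: {C, G}⁺ ∩ {A, C, D, E, F, G} = {C, F, G}, not the whole set, so C, G -> F violates BCNF; decompose into {C, F, G} and {A, C, D, E, G}.
{C, F, G}: every determinant is a superkey — BCNF.
{A, C, D, E, G}: every determinant is a superkey — BCNF.

{A, C, D, E, G}; {B, E}; {C, F, G}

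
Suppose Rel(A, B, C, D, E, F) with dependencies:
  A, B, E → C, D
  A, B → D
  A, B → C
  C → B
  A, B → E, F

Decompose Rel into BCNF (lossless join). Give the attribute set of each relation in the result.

{A, C, D, E, F}; {B, C}

Candidate keys of the original relation: {A, B}, {A, C}.
{A, B, C, D, E, F}: {C} determines {B, C} here but is not a superkey — split on C → B, giving {B, C} and {A, C, D, E, F}.
{B, C}: every determinant is a superkey — BCNF.
{A, C, D, E, F}: every determinant is a superkey — BCNF.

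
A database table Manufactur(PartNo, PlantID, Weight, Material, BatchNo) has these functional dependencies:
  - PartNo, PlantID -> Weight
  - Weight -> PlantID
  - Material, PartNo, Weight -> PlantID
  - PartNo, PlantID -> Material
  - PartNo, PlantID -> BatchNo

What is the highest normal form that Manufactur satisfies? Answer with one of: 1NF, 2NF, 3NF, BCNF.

3NF

Candidate keys: {PartNo, PlantID}, {PartNo, Weight}. Prime attributes: {PartNo, PlantID, Weight}.
For Weight -> PlantID we have {Weight}⁺ = {PlantID, Weight}; {Weight} is not a superkey, so BCNF fails.
But every attribute on its right side ({PlantID}) is prime, and the same holds for every other non-superkey FD, so 3NF still holds.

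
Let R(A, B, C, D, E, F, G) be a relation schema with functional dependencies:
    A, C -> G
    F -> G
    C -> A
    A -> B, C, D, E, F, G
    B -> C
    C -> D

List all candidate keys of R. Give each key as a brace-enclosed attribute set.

{A}, {B}, {C}

Closure of {A} is {A, B, C, D, E, F, G}, the whole schema; {A} is a candidate key.
Closure of {B} is {A, B, C, D, E, F, G}, the whole schema; {B} is a candidate key.
Closure of {C} is {A, B, C, D, E, F, G}, the whole schema; {C} is a candidate key.
These are minimal and exhaustive — every other superkey contains one of them.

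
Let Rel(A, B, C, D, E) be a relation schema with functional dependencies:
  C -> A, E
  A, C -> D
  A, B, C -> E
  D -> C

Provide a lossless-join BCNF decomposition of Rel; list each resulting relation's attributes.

{A, C, D, E}; {B, C}

Candidate keys of the original relation: {B, C}, {B, D}.
In {A, B, C, D, E}, {C} is not a superkey ({C}⁺ restricted to this set is {A, C, D, E}), so split on C -> A, D, E into {A, C, D, E} and {B, C}.
{A, C, D, E}: every determinant is a superkey — BCNF.
{B, C}: every determinant is a superkey — BCNF.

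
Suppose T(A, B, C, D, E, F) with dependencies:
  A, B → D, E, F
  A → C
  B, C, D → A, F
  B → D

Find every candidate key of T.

{A, B}, {B, C}

No FD produces {B}, so it must be in every candidate key.
Closure of {A, B} is {A, B, C, D, E, F}, the whole schema; {A, B} is a candidate key.
Closure of {B, C} is {A, B, C, D, E, F}, the whole schema; {B, C} is a candidate key.
Any other superkey properly contains one of these, so there are no further candidate keys.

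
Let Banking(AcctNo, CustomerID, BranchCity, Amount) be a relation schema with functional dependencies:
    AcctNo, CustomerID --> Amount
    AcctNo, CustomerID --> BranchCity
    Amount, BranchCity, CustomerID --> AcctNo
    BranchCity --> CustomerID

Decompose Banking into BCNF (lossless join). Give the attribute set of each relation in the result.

{AcctNo, Amount, BranchCity}; {BranchCity, CustomerID}

Candidate keys of the original relation: {AcctNo, BranchCity}, {AcctNo, CustomerID}, {Amount, BranchCity}.
Within {AcctNo, Amount, BranchCity, CustomerID}: {BranchCity}⁺ ∩ {AcctNo, Amount, BranchCity, CustomerID} = {BranchCity, CustomerID}, not the whole set, so BranchCity --> CustomerID violates BCNF; decompose into {BranchCity, CustomerID} and {AcctNo, Amount, BranchCity}.
{BranchCity, CustomerID} is in BCNF.
{AcctNo, Amount, BranchCity} is in BCNF.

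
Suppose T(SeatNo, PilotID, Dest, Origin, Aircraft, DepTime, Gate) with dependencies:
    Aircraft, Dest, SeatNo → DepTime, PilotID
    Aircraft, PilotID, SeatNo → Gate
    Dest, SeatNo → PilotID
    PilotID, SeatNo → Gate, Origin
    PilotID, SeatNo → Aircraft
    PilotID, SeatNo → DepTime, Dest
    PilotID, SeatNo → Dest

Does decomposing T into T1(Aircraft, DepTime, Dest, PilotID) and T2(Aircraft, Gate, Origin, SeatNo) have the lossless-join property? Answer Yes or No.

No

The shared attributes are {Aircraft} and {Aircraft}⁺ = {Aircraft}.
Neither T1 nor T2 is contained in that closure, so the decomposition is lossy.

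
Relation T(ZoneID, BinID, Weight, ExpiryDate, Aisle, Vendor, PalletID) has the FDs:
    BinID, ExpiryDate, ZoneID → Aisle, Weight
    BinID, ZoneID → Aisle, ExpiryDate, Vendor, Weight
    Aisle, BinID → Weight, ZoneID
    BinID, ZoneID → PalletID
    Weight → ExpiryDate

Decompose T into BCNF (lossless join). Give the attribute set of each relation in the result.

{Aisle, BinID, PalletID, Vendor, Weight, ZoneID}; {ExpiryDate, Weight}

Candidate keys of the original relation: {Aisle, BinID}, {BinID, ZoneID}.
Within {Aisle, BinID, ExpiryDate, PalletID, Vendor, Weight, ZoneID}: {Weight}⁺ ∩ {Aisle, BinID, ExpiryDate, PalletID, Vendor, Weight, ZoneID} = {ExpiryDate, Weight}, not the whole set, so Weight → ExpiryDate violates BCNF; decompose into {ExpiryDate, Weight} and {Aisle, BinID, PalletID, Vendor, Weight, ZoneID}.
{ExpiryDate, Weight}: every determinant is a superkey — BCNF.
{Aisle, BinID, PalletID, Vendor, Weight, ZoneID}: every determinant is a superkey — BCNF.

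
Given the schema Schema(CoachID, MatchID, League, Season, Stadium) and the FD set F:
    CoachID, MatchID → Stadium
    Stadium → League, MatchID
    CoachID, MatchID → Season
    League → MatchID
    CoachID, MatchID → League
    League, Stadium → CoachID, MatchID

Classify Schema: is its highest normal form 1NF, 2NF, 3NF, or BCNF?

Candidate keys: {CoachID, League}, {CoachID, MatchID}, {Stadium}. Prime attributes: {CoachID, League, MatchID, Stadium}.
League → MatchID breaks BCNF: {League}⁺ = {League, MatchID}, so {League} is not a superkey.
Its right-hand attributes {MatchID} are all prime, as are those of every other non-superkey FD — the relation is in 3NF.

3NF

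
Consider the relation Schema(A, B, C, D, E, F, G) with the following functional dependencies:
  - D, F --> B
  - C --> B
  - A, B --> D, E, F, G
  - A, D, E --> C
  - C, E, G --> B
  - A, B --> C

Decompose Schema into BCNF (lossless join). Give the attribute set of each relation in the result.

{A, C, D, E, F, G}; {B, D, F}

Candidate keys of the original relation: {A, B}, {A, C}, {A, D, E}, {A, D, F}.
{A, B, C, D, E, F, G}: {D, F} determines {B, D, F} here but is not a superkey — split on D, F --> B, giving {B, D, F} and {A, C, D, E, F, G}.
{B, D, F} has no BCNF violation.
{A, C, D, E, F, G} has no BCNF violation.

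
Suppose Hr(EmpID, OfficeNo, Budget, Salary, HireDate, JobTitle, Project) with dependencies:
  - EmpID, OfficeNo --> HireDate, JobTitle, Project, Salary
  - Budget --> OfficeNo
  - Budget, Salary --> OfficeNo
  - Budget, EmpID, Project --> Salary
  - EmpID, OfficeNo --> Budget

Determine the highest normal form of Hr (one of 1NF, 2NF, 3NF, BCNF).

3NF

Candidate keys: {Budget, EmpID}, {EmpID, OfficeNo}. Prime attributes: {Budget, EmpID, OfficeNo}.
Budget --> OfficeNo: {Budget}⁺ = {Budget, OfficeNo}, which is not all of the attributes, so the left side is not a superkey — BCNF is violated.
Since {OfficeNo} ⊆ prime attributes and every other non-superkey FD also has a prime right side, the schema is in 3NF.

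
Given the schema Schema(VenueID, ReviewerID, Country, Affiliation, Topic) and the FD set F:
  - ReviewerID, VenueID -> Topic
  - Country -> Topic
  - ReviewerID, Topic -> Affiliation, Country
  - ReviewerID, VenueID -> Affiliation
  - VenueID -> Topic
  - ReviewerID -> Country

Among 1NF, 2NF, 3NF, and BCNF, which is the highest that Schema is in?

1NF

Candidate key: {ReviewerID, VenueID}. Prime attributes: {ReviewerID, VenueID}.
Country -> Topic: {Country}⁺ = {Country, Topic}, which is not all of the attributes, so the left side is not a superkey — BCNF is violated.
Country -> Topic determines the non-prime attribute {Topic} from a non-superkey — 3NF is violated.
{ReviewerID} is a proper subset of the key {ReviewerID, VenueID}, and {ReviewerID}⁺ contains the non-prime attributes {Affiliation, Country, Topic} — a partial dependency, so 2NF is violated.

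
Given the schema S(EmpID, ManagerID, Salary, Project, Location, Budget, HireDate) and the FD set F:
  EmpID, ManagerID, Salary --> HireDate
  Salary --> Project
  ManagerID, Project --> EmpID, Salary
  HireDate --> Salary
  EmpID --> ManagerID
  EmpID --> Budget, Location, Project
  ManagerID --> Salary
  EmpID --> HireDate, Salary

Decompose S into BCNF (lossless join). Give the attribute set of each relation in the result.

Candidate keys of the original relation: {EmpID}, {ManagerID}.
{Budget, EmpID, HireDate, Location, ManagerID, Project, Salary}: {Salary} determines {Project, Salary} here but is not a superkey — split on Salary --> Project, giving {Project, Salary} and {Budget, EmpID, HireDate, Location, ManagerID, Salary}.
{Project, Salary} is in BCNF.
{Budget, EmpID, HireDate, Location, ManagerID, Salary}: {HireDate} determines {HireDate, Salary} here but is not a superkey — split on HireDate --> Salary, giving {HireDate, Salary} and {Budget, EmpID, HireDate, Location, ManagerID}.
{HireDate, Salary} is in BCNF.
{Budget, EmpID, HireDate, Location, ManagerID} is in BCNF.

{Budget, EmpID, HireDate, Location, ManagerID}; {HireDate, Salary}; {Project, Salary}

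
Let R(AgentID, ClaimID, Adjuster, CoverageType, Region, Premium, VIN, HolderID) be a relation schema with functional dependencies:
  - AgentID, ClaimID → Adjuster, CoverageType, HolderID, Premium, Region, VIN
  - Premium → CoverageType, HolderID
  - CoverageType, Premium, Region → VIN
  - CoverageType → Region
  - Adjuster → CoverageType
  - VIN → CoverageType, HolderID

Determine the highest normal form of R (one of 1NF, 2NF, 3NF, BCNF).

2NF

Candidate key: {AgentID, ClaimID}. Prime attributes: {AgentID, ClaimID}.
For Premium → CoverageType, HolderID we have {Premium}⁺ = {CoverageType, HolderID, Premium, Region, VIN}; {Premium} is not a superkey, so BCNF fails.
Because {CoverageType, HolderID} are non-prime and the left side of Premium → CoverageType, HolderID is not a superkey, the relation is not in 3NF.
No non-prime attribute depends on a proper subset of any candidate key, so 2NF holds.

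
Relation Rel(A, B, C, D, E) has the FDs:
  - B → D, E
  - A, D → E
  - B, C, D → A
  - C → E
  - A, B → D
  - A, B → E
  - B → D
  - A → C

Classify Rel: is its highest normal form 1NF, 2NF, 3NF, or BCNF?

Candidate keys: {A, B}, {B, C}. Prime attributes: {A, B, C}.
B → D, E: {B}⁺ = {B, D, E}, which is not all of the attributes, so the left side is not a superkey — BCNF is violated.
B → D, E has non-prime {D, E} on the right and a non-superkey on the left, so 3NF fails.
The proper key subset {A} of {A, B} determines non-prime {E}, so the relation is not even in 2NF.

1NF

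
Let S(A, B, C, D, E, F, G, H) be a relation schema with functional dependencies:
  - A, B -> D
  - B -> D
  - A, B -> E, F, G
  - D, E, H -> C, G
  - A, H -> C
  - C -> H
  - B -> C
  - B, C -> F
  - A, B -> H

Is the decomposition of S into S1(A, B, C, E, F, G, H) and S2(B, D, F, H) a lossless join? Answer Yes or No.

S1 ∩ S2 = {B, F, H}; its closure under F is {B, C, D, F, H}.
Since S2 ⊆ {B, C, D, F, H}, the intersection is a superkey of S2; the decomposition is lossless.

Yes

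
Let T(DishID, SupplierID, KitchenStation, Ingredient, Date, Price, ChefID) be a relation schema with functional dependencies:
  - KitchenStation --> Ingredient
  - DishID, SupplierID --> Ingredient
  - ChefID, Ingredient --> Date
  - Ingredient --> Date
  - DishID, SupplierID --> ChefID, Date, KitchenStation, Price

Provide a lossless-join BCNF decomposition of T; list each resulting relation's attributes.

{ChefID, DishID, KitchenStation, Price, SupplierID}; {Date, Ingredient}; {Ingredient, KitchenStation}

Candidate key of the original relation: {DishID, SupplierID}.
In {ChefID, Date, DishID, Ingredient, KitchenStation, Price, SupplierID}, {KitchenStation} is not a superkey ({KitchenStation}⁺ restricted to this set is {Date, Ingredient, KitchenStation}), so split on KitchenStation --> Date, Ingredient into {Date, Ingredient, KitchenStation} and {ChefID, DishID, KitchenStation, Price, SupplierID}.
In {Date, Ingredient, KitchenStation}, {Ingredient} is not a superkey ({Ingredient}⁺ restricted to this set is {Date, Ingredient}), so split on Ingredient --> Date into {Date, Ingredient} and {Ingredient, KitchenStation}.
{Date, Ingredient} is in BCNF.
{Ingredient, KitchenStation} is in BCNF.
{ChefID, DishID, KitchenStation, Price, SupplierID} is in BCNF.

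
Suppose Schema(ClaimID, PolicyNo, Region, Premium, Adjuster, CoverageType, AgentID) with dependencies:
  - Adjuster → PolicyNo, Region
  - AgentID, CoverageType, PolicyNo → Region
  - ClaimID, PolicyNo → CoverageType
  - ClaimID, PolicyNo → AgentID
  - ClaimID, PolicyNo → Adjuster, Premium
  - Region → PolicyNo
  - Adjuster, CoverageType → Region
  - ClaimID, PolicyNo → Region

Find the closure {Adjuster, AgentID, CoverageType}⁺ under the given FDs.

Start with {Adjuster, AgentID, CoverageType}.
Adjuster → PolicyNo, Region applies; add {PolicyNo, Region} → now {Adjuster, AgentID, CoverageType, PolicyNo, Region}.
No further FD applies.

{Adjuster, AgentID, CoverageType, PolicyNo, Region}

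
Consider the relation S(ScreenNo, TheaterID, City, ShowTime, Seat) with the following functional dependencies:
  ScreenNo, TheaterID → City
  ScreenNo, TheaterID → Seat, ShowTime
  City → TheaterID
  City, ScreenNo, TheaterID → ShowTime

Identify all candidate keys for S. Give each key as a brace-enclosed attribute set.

{City, ScreenNo}, {ScreenNo, TheaterID}

No FD produces {ScreenNo}, so it must be in every candidate key.
{City, ScreenNo}⁺ = {City, ScreenNo, Seat, ShowTime, TheaterID} — all of the relation — so {City, ScreenNo} is a candidate key.
{ScreenNo, TheaterID}⁺ = {City, ScreenNo, Seat, ShowTime, TheaterID} — all of the relation — so {ScreenNo, TheaterID} is a candidate key.
No proper subset of any of these is a key, and no other minimal superkey exists.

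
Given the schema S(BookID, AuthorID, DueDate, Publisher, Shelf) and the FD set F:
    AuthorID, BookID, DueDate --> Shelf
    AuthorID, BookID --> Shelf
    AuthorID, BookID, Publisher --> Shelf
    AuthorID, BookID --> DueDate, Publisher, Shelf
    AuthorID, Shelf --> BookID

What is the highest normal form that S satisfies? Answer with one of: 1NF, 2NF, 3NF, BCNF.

BCNF

Candidate keys: {AuthorID, BookID}, {AuthorID, Shelf}. Prime attributes: {AuthorID, BookID, Shelf}.
Every FD has a superkey on the left, so the relation is in BCNF.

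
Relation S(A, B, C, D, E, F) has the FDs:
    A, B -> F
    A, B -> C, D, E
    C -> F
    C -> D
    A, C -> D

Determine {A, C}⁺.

Start with {A, C}.
C -> F applies; add {F} → now {A, C, F}.
C -> D applies; add {D} → now {A, C, D, F}.
No further FD applies.

{A, C, D, F}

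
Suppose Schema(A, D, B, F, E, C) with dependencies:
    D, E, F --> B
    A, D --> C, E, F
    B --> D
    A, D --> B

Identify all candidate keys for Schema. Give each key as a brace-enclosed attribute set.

{A, B}, {A, D}

Attributes never on any right-hand side: {A} — every candidate key must contain it.
{A, B}⁺ = {A, B, C, D, E, F} — all of the relation — so {A, B} is a candidate key.
{A, D}⁺ = {A, B, C, D, E, F} — all of the relation — so {A, D} is a candidate key.
These are minimal and exhaustive — every other superkey contains one of them.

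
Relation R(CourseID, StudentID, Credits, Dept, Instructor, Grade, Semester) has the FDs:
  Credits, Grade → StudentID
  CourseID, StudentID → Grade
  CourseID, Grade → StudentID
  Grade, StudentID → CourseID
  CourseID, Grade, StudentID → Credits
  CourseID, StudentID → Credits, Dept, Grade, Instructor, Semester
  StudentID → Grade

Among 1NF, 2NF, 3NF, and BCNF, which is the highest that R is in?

Candidate keys: {CourseID, Grade}, {Credits, Grade}, {StudentID}. Prime attributes: {CourseID, Credits, Grade, StudentID}.
Each dependency's left side is a superkey — BCNF holds.

BCNF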